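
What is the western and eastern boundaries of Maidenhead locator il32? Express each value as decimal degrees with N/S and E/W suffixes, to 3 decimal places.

Field I=8, L=11: +8·20° lon, +11·10° lat → SW at lon -20°, lat 20°.
Square 3, 2: +3·2° lon, +2·1° lat → SW at lon -14°, lat 22°.
Cell spans 2° lon × 1° lat.
west 14.000° W, east 12.000° W.

14.000° W, 12.000° W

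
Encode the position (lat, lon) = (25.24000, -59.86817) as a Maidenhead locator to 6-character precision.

Shift to the Maidenhead origin (180°W, 90°S): lon 120.1318, lat 115.2400.
Field: 120.1318/20 → 6 → G, 115.2400/10 → 11 → L; chars GL.
Square: 0.1318/2 → 0, 5.2400/1 → 5; chars 05.
Subsquare: 0.1318/0.0833333 → 1 → b, 0.2400/0.0416667 → 5 → f; chars bf.

GL05bf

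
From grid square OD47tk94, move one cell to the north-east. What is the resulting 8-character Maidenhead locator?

OD47uk05

Longitude extended square 9; +1 → 10, wraps to 0, carry into subsquare.
Longitude subsquare t = 19; +1 → 20 = u.
Latitude extended square 4; +1 → 5.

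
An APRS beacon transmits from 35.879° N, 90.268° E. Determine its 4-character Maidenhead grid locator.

NM55

Offset from 180°W / 90°S: lon 270.27°, lat 125.88°.
Field: 270.27/20 → 13 → N, 125.88/10 → 12 → M; chars NM.
Square: 10.27/2 → 5, 5.88/1 → 5; chars 55.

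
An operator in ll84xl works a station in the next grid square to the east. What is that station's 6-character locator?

LL94al

Longitude subsquare x = 23; +1 → 24, wraps to 0 = a, carry into square.
Longitude square 8; +1 → 9.
The latitude characters are unchanged.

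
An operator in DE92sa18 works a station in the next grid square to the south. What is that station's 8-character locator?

DE92sa17

Latitude extended square 8; −1 → 7.
The longitude characters are unchanged.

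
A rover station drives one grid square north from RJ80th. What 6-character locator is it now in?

RJ80ti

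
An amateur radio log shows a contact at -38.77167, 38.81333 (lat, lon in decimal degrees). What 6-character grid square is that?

KF91jf

Shift to the Maidenhead origin (180°W, 90°S): lon 218.8133, lat 51.2283.
Field: lon ⌊218.8133/20⌋ = 10 → K; lat ⌊51.2283/10⌋ = 5 → F.
Square: lon ⌊18.8133/2⌋ = 9; lat ⌊1.2283/1⌋ = 1.
Subsquare: lon ⌊0.8133/0.0833333⌋ = 9 → j; lat ⌊0.2283/0.0416667⌋ = 5 → f.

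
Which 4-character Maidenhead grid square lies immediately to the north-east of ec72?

EC83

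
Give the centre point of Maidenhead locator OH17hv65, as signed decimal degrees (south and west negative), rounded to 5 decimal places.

-12.10208, 102.63750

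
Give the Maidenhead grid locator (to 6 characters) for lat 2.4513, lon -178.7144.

Shift to the Maidenhead origin (180°W, 90°S): lon 1.2856, lat 92.4513.
Field (20°×10°, letters A–R): 1.2856/20 → 0 → A, 92.4513/10 → 9 → J; chars AJ.
Square (2°×1°, digits 0–9): 1.2856/2 → 0, 2.4513/1 → 2; chars 02.
Subsquare (5′×2.5′, letters a–x): 1.2856/0.0833333 → 15 → p, 0.4513/0.0416667 → 10 → k; chars pk.

AJ02pk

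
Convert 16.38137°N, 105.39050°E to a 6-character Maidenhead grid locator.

OK26qj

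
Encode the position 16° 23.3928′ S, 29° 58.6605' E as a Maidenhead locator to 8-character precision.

KH43xo76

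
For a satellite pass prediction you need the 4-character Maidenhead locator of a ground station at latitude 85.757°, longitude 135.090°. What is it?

Add 180° to longitude and 90° to latitude: 315.09, 175.76.
Field: 315.09/20 → 15 → P, 175.76/10 → 17 → R; chars PR.
Square: 15.09/2 → 7, 5.76/1 → 5; chars 75.

PR75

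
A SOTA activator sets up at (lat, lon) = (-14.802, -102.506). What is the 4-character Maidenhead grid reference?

DH85

Offset from 180°W / 90°S: lon 77.49°, lat 75.20°.
Field: lon ⌊77.49/20⌋ = 3 → D; lat ⌊75.20/10⌋ = 7 → H.
Square: lon ⌊17.49/2⌋ = 8; lat ⌊5.20/1⌋ = 5.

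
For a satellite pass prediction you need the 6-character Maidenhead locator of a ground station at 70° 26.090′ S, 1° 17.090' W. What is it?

IB99in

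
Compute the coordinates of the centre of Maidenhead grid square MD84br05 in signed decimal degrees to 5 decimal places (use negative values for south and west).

Field M=12, D=3: +12·20° lon, +3·10° lat → SW at lon 60°, lat -60°.
Square 8, 4: +8·2° lon, +4·1° lat → SW at lon 76°, lat -56°.
Subsquare b=1, r=17: +1·0.0833333° lon, +17·0.0416667° lat → SW at lon 76.0833°, lat -55.2917°.
Extended square 0, 5: +0·0.00833333° lon, +5·0.00416667° lat → SW at lon 76.0833°, lat -55.2708°.
Cell spans 0.00833333° lon × 0.00416667° lat. Centre is SW corner plus half of each.
latitude -55.26875, longitude 76.08750.

-55.26875, 76.08750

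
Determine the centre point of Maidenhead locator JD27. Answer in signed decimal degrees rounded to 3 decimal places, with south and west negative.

-52.500, 5.000

Field J=9, D=3: +9·20° lon, +3·10° lat → SW at lon 0°, lat -60°.
Square 2, 7: +2·2° lon, +7·1° lat → SW at lon 4°, lat -53°.
Cell spans 2° lon × 1° lat. Centre is SW corner plus half of each.
latitude -52.500, longitude 5.000.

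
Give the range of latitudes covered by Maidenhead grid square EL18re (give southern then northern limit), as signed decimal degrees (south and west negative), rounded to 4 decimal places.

Field E=4, L=11: +4·20° lon, +11·10° lat → SW at lon -100°, lat 20°.
Square 1, 8: +1·2° lon, +8·1° lat → SW at lon -98°, lat 28°.
Subsquare r=17, e=4: +17·0.0833333° lon, +4·0.0416667° lat → SW at lon -96.5833°, lat 28.1667°.
Cell spans 0.0833333° lon × 0.0416667° lat.
south 28.1667, north 28.2083.

28.1667, 28.2083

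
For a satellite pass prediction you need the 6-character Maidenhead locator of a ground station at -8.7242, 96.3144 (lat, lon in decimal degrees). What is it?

NI81dg

Shift to the Maidenhead origin (180°W, 90°S): lon 276.3144, lat 81.2758.
Field (20°×10°, letters A–R): lon ⌊276.3144/20⌋ = 13 → N; lat ⌊81.2758/10⌋ = 8 → I.
Square (2°×1°, digits 0–9): lon ⌊16.3144/2⌋ = 8; lat ⌊1.2758/1⌋ = 1.
Subsquare (5′×2.5′, letters a–x): lon ⌊0.3144/0.0833333⌋ = 3 → d; lat ⌊0.2758/0.0416667⌋ = 6 → g.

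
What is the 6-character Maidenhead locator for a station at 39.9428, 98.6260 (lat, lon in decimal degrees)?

NM99hw

Shift to the Maidenhead origin (180°W, 90°S): lon 278.6260, lat 129.9428.
Field: lon ⌊278.6260/20⌋ = 13 → N; lat ⌊129.9428/10⌋ = 12 → M.
Square: lon ⌊18.6260/2⌋ = 9; lat ⌊9.9428/1⌋ = 9.
Subsquare: lon ⌊0.6260/0.0833333⌋ = 7 → h; lat ⌊0.9428/0.0416667⌋ = 22 → w.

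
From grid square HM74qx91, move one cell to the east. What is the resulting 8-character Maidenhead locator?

Longitude extended square 9; +1 → 10, wraps to 0, carry into subsquare.
Longitude subsquare q = 16; +1 → 17 = r.
The latitude characters are unchanged.

HM74rx01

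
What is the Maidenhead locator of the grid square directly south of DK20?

Latitude square 0; −1 → -1, wraps to 9, carry into field.
Latitude field K = 10; −1 → 9 = J.
The longitude characters are unchanged.

DJ29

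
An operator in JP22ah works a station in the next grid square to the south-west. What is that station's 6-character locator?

JP12xg

Longitude subsquare a = 0; −1 → -1, wraps to 23 = x, carry into square.
Longitude square 2; −1 → 1.
Latitude subsquare h = 7; −1 → 6 = g.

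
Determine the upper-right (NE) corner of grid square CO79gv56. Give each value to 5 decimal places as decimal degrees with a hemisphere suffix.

59.90417° N, 125.45000° W

Field C=2, O=14: +2·20° lon, +14·10° lat → SW at lon -140°, lat 50°.
Square 7, 9: +7·2° lon, +9·1° lat → SW at lon -126°, lat 59°.
Subsquare g=6, v=21: +6·0.0833333° lon, +21·0.0416667° lat → SW at lon -125.5°, lat 59.875°.
Extended square 5, 6: +5·0.00833333° lon, +6·0.00416667° lat → SW at lon -125.458°, lat 59.9°.
Cell spans 0.00833333° lon × 0.00416667° lat. NE corner is SW corner plus one full cell.
latitude 59.90417° N, longitude 125.45000° W.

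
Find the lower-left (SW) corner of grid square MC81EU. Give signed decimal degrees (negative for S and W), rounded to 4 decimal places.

-68.1667, 76.3333

Field M=12, C=2: +12·20° lon, +2·10° lat → SW at lon 60°, lat -70°.
Square 8, 1: +8·2° lon, +1·1° lat → SW at lon 76°, lat -69°.
Subsquare e=4, u=20: +4·0.0833333° lon, +20·0.0416667° lat → SW at lon 76.3333°, lat -68.1667°.
latitude -68.1667, longitude 76.3333.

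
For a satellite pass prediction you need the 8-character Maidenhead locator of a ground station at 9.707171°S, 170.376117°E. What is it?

Shift to the Maidenhead origin (180°W, 90°S): lon 350.37612, lat 80.29283.
Field (20°×10°, letters A–R): 350.37612/20 → 17 → R, 80.29283/10 → 8 → I; chars RI.
Square (2°×1°, digits 0–9): 10.37612/2 → 5, 0.29283/1 → 0; chars 50.
Subsquare (5′×2.5′, letters a–x): 0.37612/0.0833333 → 4 → e, 0.29283/0.0416667 → 7 → h; chars eh.
Extended square (30″×15″, digits 0–9): 0.04278/0.00833333 → 5, 0.00116/0.00416667 → 0; chars 50.

RI50eh50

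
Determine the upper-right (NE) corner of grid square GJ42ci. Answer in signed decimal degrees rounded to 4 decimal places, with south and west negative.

Field G=6, J=9: +6·20° lon, +9·10° lat → SW at lon -60°, lat 0°.
Square 4, 2: +4·2° lon, +2·1° lat → SW at lon -52°, lat 2°.
Subsquare c=2, i=8: +2·0.0833333° lon, +8·0.0416667° lat → SW at lon -51.8333°, lat 2.33333°.
Cell spans 0.0833333° lon × 0.0416667° lat. NE corner is SW corner plus one full cell.
latitude 2.3750, longitude -51.7500.

2.3750, -51.7500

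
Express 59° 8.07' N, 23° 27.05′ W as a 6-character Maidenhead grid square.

HO89gd

Add 180° to longitude and 90° to latitude: 156.5492, 149.1345.
Field: lon ⌊156.5492/20⌋ = 7 → H; lat ⌊149.1345/10⌋ = 14 → O.
Square: lon ⌊16.5492/2⌋ = 8; lat ⌊9.1345/1⌋ = 9.
Subsquare: lon ⌊0.5492/0.0833333⌋ = 6 → g; lat ⌊0.1345/0.0416667⌋ = 3 → d.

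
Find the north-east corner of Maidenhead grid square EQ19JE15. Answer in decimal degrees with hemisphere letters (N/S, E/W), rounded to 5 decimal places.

79.19167° N, 97.23333° W

Field E=4, Q=16: +4·20° lon, +16·10° lat → SW at lon -100°, lat 70°.
Square 1, 9: +1·2° lon, +9·1° lat → SW at lon -98°, lat 79°.
Subsquare j=9, e=4: +9·0.0833333° lon, +4·0.0416667° lat → SW at lon -97.25°, lat 79.1667°.
Extended square 1, 5: +1·0.00833333° lon, +5·0.00416667° lat → SW at lon -97.2417°, lat 79.1875°.
Cell spans 0.00833333° lon × 0.00416667° lat. NE corner is SW corner plus one full cell.
latitude 79.19167° N, longitude 97.23333° W.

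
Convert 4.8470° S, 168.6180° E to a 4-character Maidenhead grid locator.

RI45

Offset from 180°W / 90°S: lon 348.62°, lat 85.15°.
Field: lon ⌊348.62/20⌋ = 17 → R; lat ⌊85.15/10⌋ = 8 → I.
Square: lon ⌊8.62/2⌋ = 4; lat ⌊5.15/1⌋ = 5.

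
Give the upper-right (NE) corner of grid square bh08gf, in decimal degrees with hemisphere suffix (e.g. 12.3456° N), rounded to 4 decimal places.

Field B=1, H=7: +1·20° lon, +7·10° lat → SW at lon -160°, lat -20°.
Square 0, 8: +0·2° lon, +8·1° lat → SW at lon -160°, lat -12°.
Subsquare g=6, f=5: +6·0.0833333° lon, +5·0.0416667° lat → SW at lon -159.5°, lat -11.7917°.
Cell spans 0.0833333° lon × 0.0416667° lat. NE corner is SW corner plus one full cell.
latitude 11.7500° S, longitude 159.4167° W.

11.7500° S, 159.4167° W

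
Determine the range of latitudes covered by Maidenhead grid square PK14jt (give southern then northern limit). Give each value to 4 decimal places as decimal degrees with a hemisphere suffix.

14.7917° N, 14.8333° N

Field P=15, K=10: +15·20° lon, +10·10° lat → SW at lon 120°, lat 10°.
Square 1, 4: +1·2° lon, +4·1° lat → SW at lon 122°, lat 14°.
Subsquare j=9, t=19: +9·0.0833333° lon, +19·0.0416667° lat → SW at lon 122.75°, lat 14.7917°.
Cell spans 0.0833333° lon × 0.0416667° lat.
south 14.7917° N, north 14.8333° N.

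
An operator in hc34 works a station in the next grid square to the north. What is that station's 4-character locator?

HC35

Latitude square 4; +1 → 5.
The longitude characters are unchanged.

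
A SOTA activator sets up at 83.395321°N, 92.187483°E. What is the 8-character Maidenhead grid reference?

Shift to the Maidenhead origin (180°W, 90°S): lon 272.18748, lat 173.39532.
Field: 272.18748/20 → 13 → N, 173.39532/10 → 17 → R; chars NR.
Square: 12.18748/2 → 6, 3.39532/1 → 3; chars 63.
Subsquare: 0.18748/0.0833333 → 2 → c, 0.39532/0.0416667 → 9 → j; chars cj.
Extended square: 0.02082/0.00833333 → 2, 0.02032/0.00416667 → 4; chars 24.

NR63cj24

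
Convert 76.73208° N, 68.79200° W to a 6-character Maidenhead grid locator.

FQ56or

Shift to the Maidenhead origin (180°W, 90°S): lon 111.2080, lat 166.7321.
Field: 111.2080/20 → 5 → F, 166.7321/10 → 16 → Q; chars FQ.
Square: 11.2080/2 → 5, 6.7321/1 → 6; chars 56.
Subsquare: 1.2080/0.0833333 → 14 → o, 0.7321/0.0416667 → 17 → r; chars or.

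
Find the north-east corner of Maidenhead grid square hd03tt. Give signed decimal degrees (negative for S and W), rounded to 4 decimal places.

Field H=7, D=3: +7·20° lon, +3·10° lat → SW at lon -40°, lat -60°.
Square 0, 3: +0·2° lon, +3·1° lat → SW at lon -40°, lat -57°.
Subsquare t=19, t=19: +19·0.0833333° lon, +19·0.0416667° lat → SW at lon -38.4167°, lat -56.2083°.
Cell spans 0.0833333° lon × 0.0416667° lat. NE corner is SW corner plus one full cell.
latitude -56.1667, longitude -38.3333.

-56.1667, -38.3333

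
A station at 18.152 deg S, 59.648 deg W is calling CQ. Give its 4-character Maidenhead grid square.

GH01

Shift to the Maidenhead origin (180°W, 90°S): lon 120.35, lat 71.85.
Field: 120.35/20 → 6 → G, 71.85/10 → 7 → H; chars GH.
Square: 0.35/2 → 0, 1.85/1 → 1; chars 01.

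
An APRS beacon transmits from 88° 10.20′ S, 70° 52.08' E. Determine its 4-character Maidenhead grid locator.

Offset from 180°W / 90°S: lon 250.87°, lat 1.83°.
Field: 250.87/20 → 12 → M, 1.83/10 → 0 → A; chars MA.
Square: 10.87/2 → 5, 1.83/1 → 1; chars 51.

MA51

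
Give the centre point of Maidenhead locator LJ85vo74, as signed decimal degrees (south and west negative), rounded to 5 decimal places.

5.60208, 57.81250

Field L=11, J=9: +11·20° lon, +9·10° lat → SW at lon 40°, lat 0°.
Square 8, 5: +8·2° lon, +5·1° lat → SW at lon 56°, lat 5°.
Subsquare v=21, o=14: +21·0.0833333° lon, +14·0.0416667° lat → SW at lon 57.75°, lat 5.58333°.
Extended square 7, 4: +7·0.00833333° lon, +4·0.00416667° lat → SW at lon 57.8083°, lat 5.6°.
Cell spans 0.00833333° lon × 0.00416667° lat. Centre is SW corner plus half of each.
latitude 5.60208, longitude 57.81250.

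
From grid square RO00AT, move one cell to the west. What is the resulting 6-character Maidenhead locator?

Longitude subsquare a = 0; −1 → -1, wraps to 23 = x, carry into square.
Longitude square 0; −1 → -1, wraps to 9, carry into field.
Longitude field R = 17; −1 → 16 = Q.
The latitude characters are unchanged.

QO90xt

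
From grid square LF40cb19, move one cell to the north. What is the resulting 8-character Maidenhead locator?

LF40cc10

Latitude extended square 9; +1 → 10, wraps to 0, carry into subsquare.
Latitude subsquare b = 1; +1 → 2 = c.
The longitude characters are unchanged.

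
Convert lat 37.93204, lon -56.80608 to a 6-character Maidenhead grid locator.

GM17ow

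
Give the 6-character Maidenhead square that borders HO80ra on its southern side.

HN89rx

Latitude subsquare a = 0; −1 → -1, wraps to 23 = x, carry into square.
Latitude square 0; −1 → -1, wraps to 9, carry into field.
Latitude field O = 14; −1 → 13 = N.
The longitude characters are unchanged.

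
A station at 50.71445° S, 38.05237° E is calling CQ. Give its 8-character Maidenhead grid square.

Add 180° to longitude and 90° to latitude: 218.05237, 39.28555.
Field (20°×10°, letters A–R): 218.05237/20 → 10 → K, 39.28555/10 → 3 → D; chars KD.
Square (2°×1°, digits 0–9): 18.05237/2 → 9, 9.28555/1 → 9; chars 99.
Subsquare (5′×2.5′, letters a–x): 0.05237/0.0833333 → 0 → a, 0.28555/0.0416667 → 6 → g; chars ag.
Extended square (30″×15″, digits 0–9): 0.05237/0.00833333 → 6, 0.03555/0.00416667 → 8; chars 68.

KD99ag68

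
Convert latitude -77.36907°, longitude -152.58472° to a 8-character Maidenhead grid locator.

BB32qp91

Offset from 180°W / 90°S: lon 27.41528°, lat 12.63093°.
Field: 27.41528/20 → 1 → B, 12.63093/10 → 1 → B; chars BB.
Square: 7.41528/2 → 3, 2.63093/1 → 2; chars 32.
Subsquare: 1.41528/0.0833333 → 16 → q, 0.63093/0.0416667 → 15 → p; chars qp.
Extended square: 0.08195/0.00833333 → 9, 0.00593/0.00416667 → 1; chars 91.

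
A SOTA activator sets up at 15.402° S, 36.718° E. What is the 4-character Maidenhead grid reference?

KH84

Offset from 180°W / 90°S: lon 216.72°, lat 74.60°.
Field: lon ⌊216.72/20⌋ = 10 → K; lat ⌊74.60/10⌋ = 7 → H.
Square: lon ⌊16.72/2⌋ = 8; lat ⌊4.60/1⌋ = 4.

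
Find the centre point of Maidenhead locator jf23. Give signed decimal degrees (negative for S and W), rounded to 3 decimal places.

-36.500, 5.000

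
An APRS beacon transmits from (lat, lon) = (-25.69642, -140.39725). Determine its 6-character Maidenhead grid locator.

Add 180° to longitude and 90° to latitude: 39.6027, 64.3036.
Field (20°×10°, letters A–R): lon ⌊39.6027/20⌋ = 1 → B; lat ⌊64.3036/10⌋ = 6 → G.
Square (2°×1°, digits 0–9): lon ⌊19.6027/2⌋ = 9; lat ⌊4.3036/1⌋ = 4.
Subsquare (5′×2.5′, letters a–x): lon ⌊1.6027/0.0833333⌋ = 19 → t; lat ⌊0.3036/0.0416667⌋ = 7 → h.

BG94th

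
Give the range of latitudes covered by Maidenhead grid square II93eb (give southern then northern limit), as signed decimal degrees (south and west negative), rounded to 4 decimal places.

Field I=8, I=8: +8·20° lon, +8·10° lat → SW at lon -20°, lat -10°.
Square 9, 3: +9·2° lon, +3·1° lat → SW at lon -2°, lat -7°.
Subsquare e=4, b=1: +4·0.0833333° lon, +1·0.0416667° lat → SW at lon -1.66667°, lat -6.95833°.
Cell spans 0.0833333° lon × 0.0416667° lat.
south -6.9583, north -6.9167.

-6.9583, -6.9167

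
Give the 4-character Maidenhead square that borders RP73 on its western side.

RP63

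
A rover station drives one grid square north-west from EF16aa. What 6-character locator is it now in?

EF06xb

Longitude subsquare a = 0; −1 → -1, wraps to 23 = x, carry into square.
Longitude square 1; −1 → 0.
Latitude subsquare a = 0; +1 → 1 = b.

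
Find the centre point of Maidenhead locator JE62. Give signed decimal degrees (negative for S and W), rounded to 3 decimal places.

-47.500, 13.000

Field J=9, E=4: +9·20° lon, +4·10° lat → SW at lon 0°, lat -50°.
Square 6, 2: +6·2° lon, +2·1° lat → SW at lon 12°, lat -48°.
Cell spans 2° lon × 1° lat. Centre is SW corner plus half of each.
latitude -47.500, longitude 13.000.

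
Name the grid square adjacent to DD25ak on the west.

DD15xk

Longitude subsquare a = 0; −1 → -1, wraps to 23 = x, carry into square.
Longitude square 2; −1 → 1.
The latitude characters are unchanged.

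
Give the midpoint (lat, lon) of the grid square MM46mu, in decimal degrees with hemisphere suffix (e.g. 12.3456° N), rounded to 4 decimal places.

Field M=12, M=12: +12·20° lon, +12·10° lat → SW at lon 60°, lat 30°.
Square 4, 6: +4·2° lon, +6·1° lat → SW at lon 68°, lat 36°.
Subsquare m=12, u=20: +12·0.0833333° lon, +20·0.0416667° lat → SW at lon 69°, lat 36.8333°.
Cell spans 0.0833333° lon × 0.0416667° lat. Centre is SW corner plus half of each.
latitude 36.8542° N, longitude 69.0417° E.

36.8542° N, 69.0417° E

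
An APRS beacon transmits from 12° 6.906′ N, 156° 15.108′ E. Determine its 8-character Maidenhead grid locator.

QK82dc07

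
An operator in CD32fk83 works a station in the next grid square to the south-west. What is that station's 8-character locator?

CD32fk72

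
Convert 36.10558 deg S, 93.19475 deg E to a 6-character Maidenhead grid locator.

NF63ov

Add 180° to longitude and 90° to latitude: 273.1947, 53.8944.
Field (20°×10°, letters A–R): 273.1947/20 → 13 → N, 53.8944/10 → 5 → F; chars NF.
Square (2°×1°, digits 0–9): 13.1947/2 → 6, 3.8944/1 → 3; chars 63.
Subsquare (5′×2.5′, letters a–x): 1.1947/0.0833333 → 14 → o, 0.8944/0.0416667 → 21 → v; chars ov.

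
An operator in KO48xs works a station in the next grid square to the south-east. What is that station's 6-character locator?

Longitude subsquare x = 23; +1 → 24, wraps to 0 = a, carry into square.
Longitude square 4; +1 → 5.
Latitude subsquare s = 18; −1 → 17 = r.

KO58ar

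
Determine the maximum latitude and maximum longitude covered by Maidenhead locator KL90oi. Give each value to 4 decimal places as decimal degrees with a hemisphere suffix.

20.3750° N, 39.2500° E

Field K=10, L=11: +10·20° lon, +11·10° lat → SW at lon 20°, lat 20°.
Square 9, 0: +9·2° lon, +0·1° lat → SW at lon 38°, lat 20°.
Subsquare o=14, i=8: +14·0.0833333° lon, +8·0.0416667° lat → SW at lon 39.1667°, lat 20.3333°.
Cell spans 0.0833333° lon × 0.0416667° lat. NE corner is SW corner plus one full cell.
latitude 20.3750° N, longitude 39.2500° E.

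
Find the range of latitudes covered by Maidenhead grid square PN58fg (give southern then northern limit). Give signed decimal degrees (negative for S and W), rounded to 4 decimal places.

48.2500, 48.2917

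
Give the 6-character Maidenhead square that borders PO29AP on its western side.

Longitude subsquare a = 0; −1 → -1, wraps to 23 = x, carry into square.
Longitude square 2; −1 → 1.
The latitude characters are unchanged.

PO19xp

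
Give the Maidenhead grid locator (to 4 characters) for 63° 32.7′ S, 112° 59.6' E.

Shift to the Maidenhead origin (180°W, 90°S): lon 292.99, lat 26.45.
Field (20°×10°, letters A–R): 292.99/20 → 14 → O, 26.45/10 → 2 → C; chars OC.
Square (2°×1°, digits 0–9): 12.99/2 → 6, 6.45/1 → 6; chars 66.

OC66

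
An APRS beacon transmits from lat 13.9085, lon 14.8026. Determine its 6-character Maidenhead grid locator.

JK73jv

Shift to the Maidenhead origin (180°W, 90°S): lon 194.8026, lat 103.9085.
Field: lon ⌊194.8026/20⌋ = 9 → J; lat ⌊103.9085/10⌋ = 10 → K.
Square: lon ⌊14.8026/2⌋ = 7; lat ⌊3.9085/1⌋ = 3.
Subsquare: lon ⌊0.8026/0.0833333⌋ = 9 → j; lat ⌊0.9085/0.0416667⌋ = 21 → v.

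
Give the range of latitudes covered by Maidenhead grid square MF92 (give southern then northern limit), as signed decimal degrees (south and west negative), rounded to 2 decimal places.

-38.00, -37.00

Field M=12, F=5: +12·20° lon, +5·10° lat → SW at lon 60°, lat -40°.
Square 9, 2: +9·2° lon, +2·1° lat → SW at lon 78°, lat -38°.
Cell spans 2° lon × 1° lat.
south -38.00, north -37.00.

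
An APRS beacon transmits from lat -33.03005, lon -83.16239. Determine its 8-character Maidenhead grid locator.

EF86kx02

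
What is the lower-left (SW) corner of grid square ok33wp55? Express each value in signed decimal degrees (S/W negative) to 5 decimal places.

13.64583, 107.87500

Field O=14, K=10: +14·20° lon, +10·10° lat → SW at lon 100°, lat 10°.
Square 3, 3: +3·2° lon, +3·1° lat → SW at lon 106°, lat 13°.
Subsquare w=22, p=15: +22·0.0833333° lon, +15·0.0416667° lat → SW at lon 107.833°, lat 13.625°.
Extended square 5, 5: +5·0.00833333° lon, +5·0.00416667° lat → SW at lon 107.875°, lat 13.6458°.
latitude 13.64583, longitude 107.87500.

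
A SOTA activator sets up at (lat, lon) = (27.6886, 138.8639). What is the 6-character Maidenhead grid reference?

PL97kq

Offset from 180°W / 90°S: lon 318.8639°, lat 117.6886°.
Field: lon ⌊318.8639/20⌋ = 15 → P; lat ⌊117.6886/10⌋ = 11 → L.
Square: lon ⌊18.8639/2⌋ = 9; lat ⌊7.6886/1⌋ = 7.
Subsquare: lon ⌊0.8639/0.0833333⌋ = 10 → k; lat ⌊0.6886/0.0416667⌋ = 16 → q.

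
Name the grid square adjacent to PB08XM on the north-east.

Longitude subsquare x = 23; +1 → 24, wraps to 0 = a, carry into square.
Longitude square 0; +1 → 1.
Latitude subsquare m = 12; +1 → 13 = n.

PB18an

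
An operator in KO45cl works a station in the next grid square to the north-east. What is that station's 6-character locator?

KO45dm

Longitude subsquare c = 2; +1 → 3 = d.
Latitude subsquare l = 11; +1 → 12 = m.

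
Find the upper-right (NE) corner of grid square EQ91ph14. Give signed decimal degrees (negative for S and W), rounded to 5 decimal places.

Field E=4, Q=16: +4·20° lon, +16·10° lat → SW at lon -100°, lat 70°.
Square 9, 1: +9·2° lon, +1·1° lat → SW at lon -82°, lat 71°.
Subsquare p=15, h=7: +15·0.0833333° lon, +7·0.0416667° lat → SW at lon -80.75°, lat 71.2917°.
Extended square 1, 4: +1·0.00833333° lon, +4·0.00416667° lat → SW at lon -80.7417°, lat 71.3083°.
Cell spans 0.00833333° lon × 0.00416667° lat. NE corner is SW corner plus one full cell.
latitude 71.31250, longitude -80.73333.

71.31250, -80.73333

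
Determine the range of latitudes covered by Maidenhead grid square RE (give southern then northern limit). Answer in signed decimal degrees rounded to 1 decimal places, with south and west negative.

Field R=17, E=4: +17·20° lon, +4·10° lat → SW at lon 160°, lat -50°.
Cell spans 20° lon × 10° lat.
south -50.0, north -40.0.

-50.0, -40.0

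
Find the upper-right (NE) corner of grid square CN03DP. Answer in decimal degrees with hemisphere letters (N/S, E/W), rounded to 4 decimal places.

43.6667° N, 139.6667° W

Field C=2, N=13: +2·20° lon, +13·10° lat → SW at lon -140°, lat 40°.
Square 0, 3: +0·2° lon, +3·1° lat → SW at lon -140°, lat 43°.
Subsquare d=3, p=15: +3·0.0833333° lon, +15·0.0416667° lat → SW at lon -139.75°, lat 43.625°.
Cell spans 0.0833333° lon × 0.0416667° lat. NE corner is SW corner plus one full cell.
latitude 43.6667° N, longitude 139.6667° W.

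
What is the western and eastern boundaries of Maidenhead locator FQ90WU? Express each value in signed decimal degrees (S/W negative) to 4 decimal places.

-60.1667, -60.0833

Field F=5, Q=16: +5·20° lon, +16·10° lat → SW at lon -80°, lat 70°.
Square 9, 0: +9·2° lon, +0·1° lat → SW at lon -62°, lat 70°.
Subsquare w=22, u=20: +22·0.0833333° lon, +20·0.0416667° lat → SW at lon -60.1667°, lat 70.8333°.
Cell spans 0.0833333° lon × 0.0416667° lat.
west -60.1667, east -60.0833.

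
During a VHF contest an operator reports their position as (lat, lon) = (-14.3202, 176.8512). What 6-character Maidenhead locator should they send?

RH85kq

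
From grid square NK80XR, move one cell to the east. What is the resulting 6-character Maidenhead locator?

NK90ar

Longitude subsquare x = 23; +1 → 24, wraps to 0 = a, carry into square.
Longitude square 8; +1 → 9.
The latitude characters are unchanged.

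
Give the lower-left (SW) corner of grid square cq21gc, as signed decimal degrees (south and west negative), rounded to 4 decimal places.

Field C=2, Q=16: +2·20° lon, +16·10° lat → SW at lon -140°, lat 70°.
Square 2, 1: +2·2° lon, +1·1° lat → SW at lon -136°, lat 71°.
Subsquare g=6, c=2: +6·0.0833333° lon, +2·0.0416667° lat → SW at lon -135.5°, lat 71.0833°.
latitude 71.0833, longitude -135.5000.

71.0833, -135.5000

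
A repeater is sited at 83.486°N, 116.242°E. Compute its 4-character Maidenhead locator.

Offset from 180°W / 90°S: lon 296.24°, lat 173.49°.
Field: lon ⌊296.24/20⌋ = 14 → O; lat ⌊173.49/10⌋ = 17 → R.
Square: lon ⌊16.24/2⌋ = 8; lat ⌊3.49/1⌋ = 3.

OR83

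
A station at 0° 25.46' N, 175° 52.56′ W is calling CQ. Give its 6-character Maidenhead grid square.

AJ20bk

Shift to the Maidenhead origin (180°W, 90°S): lon 4.1240, lat 90.4243.
Field: 4.1240/20 → 0 → A, 90.4243/10 → 9 → J; chars AJ.
Square: 4.1240/2 → 2, 0.4243/1 → 0; chars 20.
Subsquare: 0.1240/0.0833333 → 1 → b, 0.4243/0.0416667 → 10 → k; chars bk.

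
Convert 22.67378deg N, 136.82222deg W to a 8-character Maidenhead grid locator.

CL12oq11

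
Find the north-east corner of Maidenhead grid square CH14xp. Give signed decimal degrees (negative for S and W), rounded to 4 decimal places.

Field C=2, H=7: +2·20° lon, +7·10° lat → SW at lon -140°, lat -20°.
Square 1, 4: +1·2° lon, +4·1° lat → SW at lon -138°, lat -16°.
Subsquare x=23, p=15: +23·0.0833333° lon, +15·0.0416667° lat → SW at lon -136.083°, lat -15.375°.
Cell spans 0.0833333° lon × 0.0416667° lat. NE corner is SW corner plus one full cell.
latitude -15.3333, longitude -136.0000.

-15.3333, -136.0000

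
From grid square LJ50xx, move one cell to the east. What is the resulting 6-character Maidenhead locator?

LJ60ax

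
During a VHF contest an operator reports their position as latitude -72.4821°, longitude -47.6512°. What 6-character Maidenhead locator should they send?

Add 180° to longitude and 90° to latitude: 132.3488, 17.5179.
Field: lon ⌊132.3488/20⌋ = 6 → G; lat ⌊17.5179/10⌋ = 1 → B.
Square: lon ⌊12.3488/2⌋ = 6; lat ⌊7.5179/1⌋ = 7.
Subsquare: lon ⌊0.3488/0.0833333⌋ = 4 → e; lat ⌊0.5179/0.0416667⌋ = 12 → m.

GB67em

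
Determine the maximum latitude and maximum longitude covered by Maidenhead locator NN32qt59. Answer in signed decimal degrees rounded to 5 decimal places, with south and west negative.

42.83333, 87.38333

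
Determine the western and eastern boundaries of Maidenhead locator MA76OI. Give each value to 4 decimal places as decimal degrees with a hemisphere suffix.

Field M=12, A=0: +12·20° lon, +0·10° lat → SW at lon 60°, lat -90°.
Square 7, 6: +7·2° lon, +6·1° lat → SW at lon 74°, lat -84°.
Subsquare o=14, i=8: +14·0.0833333° lon, +8·0.0416667° lat → SW at lon 75.1667°, lat -83.6667°.
Cell spans 0.0833333° lon × 0.0416667° lat.
west 75.1667° E, east 75.2500° E.

75.1667° E, 75.2500° E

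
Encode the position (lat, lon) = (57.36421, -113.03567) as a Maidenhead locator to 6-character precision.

DO37li

Add 180° to longitude and 90° to latitude: 66.9643, 147.3642.
Field (20°×10°, letters A–R): lon ⌊66.9643/20⌋ = 3 → D; lat ⌊147.3642/10⌋ = 14 → O.
Square (2°×1°, digits 0–9): lon ⌊6.9643/2⌋ = 3; lat ⌊7.3642/1⌋ = 7.
Subsquare (5′×2.5′, letters a–x): lon ⌊0.9643/0.0833333⌋ = 11 → l; lat ⌊0.3642/0.0416667⌋ = 8 → i.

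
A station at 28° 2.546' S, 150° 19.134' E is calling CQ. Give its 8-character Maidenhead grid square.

Shift to the Maidenhead origin (180°W, 90°S): lon 330.31890, lat 61.95757.
Field (20°×10°, letters A–R): lon ⌊330.31890/20⌋ = 16 → Q; lat ⌊61.95757/10⌋ = 6 → G.
Square (2°×1°, digits 0–9): lon ⌊10.31890/2⌋ = 5; lat ⌊1.95757/1⌋ = 1.
Subsquare (5′×2.5′, letters a–x): lon ⌊0.31890/0.0833333⌋ = 3 → d; lat ⌊0.95757/0.0416667⌋ = 22 → w.
Extended square (30″×15″, digits 0–9): lon ⌊0.06890/0.00833333⌋ = 8; lat ⌊0.04090/0.00416667⌋ = 9.

QG51dw89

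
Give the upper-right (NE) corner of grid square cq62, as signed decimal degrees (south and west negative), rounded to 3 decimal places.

Field C=2, Q=16: +2·20° lon, +16·10° lat → SW at lon -140°, lat 70°.
Square 6, 2: +6·2° lon, +2·1° lat → SW at lon -128°, lat 72°.
Cell spans 2° lon × 1° lat. NE corner is SW corner plus one full cell.
latitude 73.000, longitude -126.000.

73.000, -126.000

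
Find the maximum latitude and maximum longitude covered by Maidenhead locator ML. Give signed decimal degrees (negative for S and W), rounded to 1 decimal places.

30.0, 80.0

Field M=12, L=11: +12·20° lon, +11·10° lat → SW at lon 60°, lat 20°.
Cell spans 20° lon × 10° lat. NE corner is SW corner plus one full cell.
latitude 30.0, longitude 80.0.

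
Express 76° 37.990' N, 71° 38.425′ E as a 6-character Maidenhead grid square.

MQ56tp

Offset from 180°W / 90°S: lon 251.6404°, lat 166.6332°.
Field: lon ⌊251.6404/20⌋ = 12 → M; lat ⌊166.6332/10⌋ = 16 → Q.
Square: lon ⌊11.6404/2⌋ = 5; lat ⌊6.6332/1⌋ = 6.
Subsquare: lon ⌊1.6404/0.0833333⌋ = 19 → t; lat ⌊0.6332/0.0416667⌋ = 15 → p.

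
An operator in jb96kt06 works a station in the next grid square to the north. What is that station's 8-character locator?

Latitude extended square 6; +1 → 7.
The longitude characters are unchanged.

JB96kt07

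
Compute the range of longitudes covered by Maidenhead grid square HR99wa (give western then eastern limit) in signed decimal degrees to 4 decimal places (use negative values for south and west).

Field H=7, R=17: +7·20° lon, +17·10° lat → SW at lon -40°, lat 80°.
Square 9, 9: +9·2° lon, +9·1° lat → SW at lon -22°, lat 89°.
Subsquare w=22, a=0: +22·0.0833333° lon, +0·0.0416667° lat → SW at lon -20.1667°, lat 89°.
Cell spans 0.0833333° lon × 0.0416667° lat.
west -20.1667, east -20.0833.

-20.1667, -20.0833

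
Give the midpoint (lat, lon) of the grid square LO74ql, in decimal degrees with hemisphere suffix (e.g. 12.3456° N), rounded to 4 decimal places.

54.4792° N, 55.3750° E

Field L=11, O=14: +11·20° lon, +14·10° lat → SW at lon 40°, lat 50°.
Square 7, 4: +7·2° lon, +4·1° lat → SW at lon 54°, lat 54°.
Subsquare q=16, l=11: +16·0.0833333° lon, +11·0.0416667° lat → SW at lon 55.3333°, lat 54.4583°.
Cell spans 0.0833333° lon × 0.0416667° lat. Centre is SW corner plus half of each.
latitude 54.4792° N, longitude 55.3750° E.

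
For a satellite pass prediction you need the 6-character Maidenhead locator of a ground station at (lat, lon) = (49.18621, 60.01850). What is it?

MN09ae

Offset from 180°W / 90°S: lon 240.0185°, lat 139.1862°.
Field: 240.0185/20 → 12 → M, 139.1862/10 → 13 → N; chars MN.
Square: 0.0185/2 → 0, 9.1862/1 → 9; chars 09.
Subsquare: 0.0185/0.0833333 → 0 → a, 0.1862/0.0416667 → 4 → e; chars ae.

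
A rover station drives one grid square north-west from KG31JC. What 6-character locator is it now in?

KG31id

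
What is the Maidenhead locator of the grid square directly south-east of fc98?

GC07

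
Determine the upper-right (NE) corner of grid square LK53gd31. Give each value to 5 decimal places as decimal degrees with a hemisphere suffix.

Field L=11, K=10: +11·20° lon, +10·10° lat → SW at lon 40°, lat 10°.
Square 5, 3: +5·2° lon, +3·1° lat → SW at lon 50°, lat 13°.
Subsquare g=6, d=3: +6·0.0833333° lon, +3·0.0416667° lat → SW at lon 50.5°, lat 13.125°.
Extended square 3, 1: +3·0.00833333° lon, +1·0.00416667° lat → SW at lon 50.525°, lat 13.1292°.
Cell spans 0.00833333° lon × 0.00416667° lat. NE corner is SW corner plus one full cell.
latitude 13.13333° N, longitude 50.53333° E.

13.13333° N, 50.53333° E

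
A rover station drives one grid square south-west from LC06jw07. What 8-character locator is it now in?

LC06iw96

Longitude extended square 0; −1 → -1, wraps to 9, carry into subsquare.
Longitude subsquare j = 9; −1 → 8 = i.
Latitude extended square 7; −1 → 6.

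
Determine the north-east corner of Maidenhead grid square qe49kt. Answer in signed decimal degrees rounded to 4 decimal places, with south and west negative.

-40.1667, 148.9167

Field Q=16, E=4: +16·20° lon, +4·10° lat → SW at lon 140°, lat -50°.
Square 4, 9: +4·2° lon, +9·1° lat → SW at lon 148°, lat -41°.
Subsquare k=10, t=19: +10·0.0833333° lon, +19·0.0416667° lat → SW at lon 148.833°, lat -40.2083°.
Cell spans 0.0833333° lon × 0.0416667° lat. NE corner is SW corner plus one full cell.
latitude -40.1667, longitude 148.9167.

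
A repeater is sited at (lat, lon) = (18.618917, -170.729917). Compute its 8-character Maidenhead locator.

Shift to the Maidenhead origin (180°W, 90°S): lon 9.27008, lat 108.61892.
Field (20°×10°, letters A–R): 9.27008/20 → 0 → A, 108.61892/10 → 10 → K; chars AK.
Square (2°×1°, digits 0–9): 9.27008/2 → 4, 8.61892/1 → 8; chars 48.
Subsquare (5′×2.5′, letters a–x): 1.27008/0.0833333 → 15 → p, 0.61892/0.0416667 → 14 → o; chars po.
Extended square (30″×15″, digits 0–9): 0.02008/0.00833333 → 2, 0.03558/0.00416667 → 8; chars 28.

AK48po28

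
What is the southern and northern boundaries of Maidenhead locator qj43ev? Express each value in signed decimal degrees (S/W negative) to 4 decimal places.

Field Q=16, J=9: +16·20° lon, +9·10° lat → SW at lon 140°, lat 0°.
Square 4, 3: +4·2° lon, +3·1° lat → SW at lon 148°, lat 3°.
Subsquare e=4, v=21: +4·0.0833333° lon, +21·0.0416667° lat → SW at lon 148.333°, lat 3.875°.
Cell spans 0.0833333° lon × 0.0416667° lat.
south 3.8750, north 3.9167.

3.8750, 3.9167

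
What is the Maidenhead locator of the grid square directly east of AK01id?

Longitude subsquare i = 8; +1 → 9 = j.
The latitude characters are unchanged.

AK01jd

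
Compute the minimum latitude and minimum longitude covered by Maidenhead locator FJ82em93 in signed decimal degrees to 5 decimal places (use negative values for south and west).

Field F=5, J=9: +5·20° lon, +9·10° lat → SW at lon -80°, lat 0°.
Square 8, 2: +8·2° lon, +2·1° lat → SW at lon -64°, lat 2°.
Subsquare e=4, m=12: +4·0.0833333° lon, +12·0.0416667° lat → SW at lon -63.6667°, lat 2.5°.
Extended square 9, 3: +9·0.00833333° lon, +3·0.00416667° lat → SW at lon -63.5917°, lat 2.5125°.
latitude 2.51250, longitude -63.59167.

2.51250, -63.59167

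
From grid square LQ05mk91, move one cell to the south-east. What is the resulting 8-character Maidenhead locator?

Longitude extended square 9; +1 → 10, wraps to 0, carry into subsquare.
Longitude subsquare m = 12; +1 → 13 = n.
Latitude extended square 1; −1 → 0.

LQ05nk00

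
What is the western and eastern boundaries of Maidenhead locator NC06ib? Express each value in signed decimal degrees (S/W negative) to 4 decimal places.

80.6667, 80.7500

Field N=13, C=2: +13·20° lon, +2·10° lat → SW at lon 80°, lat -70°.
Square 0, 6: +0·2° lon, +6·1° lat → SW at lon 80°, lat -64°.
Subsquare i=8, b=1: +8·0.0833333° lon, +1·0.0416667° lat → SW at lon 80.6667°, lat -63.9583°.
Cell spans 0.0833333° lon × 0.0416667° lat.
west 80.6667, east 80.7500.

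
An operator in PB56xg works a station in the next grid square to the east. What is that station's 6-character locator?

PB66ag

Longitude subsquare x = 23; +1 → 24, wraps to 0 = a, carry into square.
Longitude square 5; +1 → 6.
The latitude characters are unchanged.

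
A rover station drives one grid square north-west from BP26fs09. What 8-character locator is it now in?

BP26et90

Longitude extended square 0; −1 → -1, wraps to 9, carry into subsquare.
Longitude subsquare f = 5; −1 → 4 = e.
Latitude extended square 9; +1 → 10, wraps to 0, carry into subsquare.
Latitude subsquare s = 18; +1 → 19 = t.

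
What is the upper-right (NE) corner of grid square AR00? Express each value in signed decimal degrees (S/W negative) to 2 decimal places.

Field A=0, R=17: +0·20° lon, +17·10° lat → SW at lon -180°, lat 80°.
Square 0, 0: +0·2° lon, +0·1° lat → SW at lon -180°, lat 80°.
Cell spans 2° lon × 1° lat. NE corner is SW corner plus one full cell.
latitude 81.00, longitude -178.00.

81.00, -178.00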